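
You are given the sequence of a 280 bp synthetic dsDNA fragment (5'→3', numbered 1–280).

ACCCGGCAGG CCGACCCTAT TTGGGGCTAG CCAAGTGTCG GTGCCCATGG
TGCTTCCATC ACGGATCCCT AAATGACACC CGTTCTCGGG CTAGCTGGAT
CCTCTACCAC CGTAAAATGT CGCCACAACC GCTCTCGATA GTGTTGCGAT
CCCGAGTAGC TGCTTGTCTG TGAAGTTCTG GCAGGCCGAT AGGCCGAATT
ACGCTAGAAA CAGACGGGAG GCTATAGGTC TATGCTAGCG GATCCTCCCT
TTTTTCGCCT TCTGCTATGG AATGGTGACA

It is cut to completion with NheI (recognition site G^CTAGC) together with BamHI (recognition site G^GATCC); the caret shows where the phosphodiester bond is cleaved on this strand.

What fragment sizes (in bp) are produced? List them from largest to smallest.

NheI sites (GCTAGC) start at positions 26, 90, 234.
NheI cuts after the first base of each site, so after positions 26, 90, 234.
BamHI sites (GGATCC) start at positions 63, 97, 240.
BamHI cuts after the first base of each site, so after positions 63, 97, 240.
Combined cut positions: 26, 63, 90, 97, 234, 240.
Linear molecule, 6 cuts → 7 fragments:
  1–26 → 26 bp
  27–63 → 37 bp
  64–90 → 27 bp
  91–97 → 7 bp
  98–234 → 137 bp
  235–240 → 6 bp
  241–280 → 40 bp
Sorted largest to smallest: 137, 40, 37, 27, 26, 7, 6 bp.

137, 40, 37, 27, 26, 7, 6 bp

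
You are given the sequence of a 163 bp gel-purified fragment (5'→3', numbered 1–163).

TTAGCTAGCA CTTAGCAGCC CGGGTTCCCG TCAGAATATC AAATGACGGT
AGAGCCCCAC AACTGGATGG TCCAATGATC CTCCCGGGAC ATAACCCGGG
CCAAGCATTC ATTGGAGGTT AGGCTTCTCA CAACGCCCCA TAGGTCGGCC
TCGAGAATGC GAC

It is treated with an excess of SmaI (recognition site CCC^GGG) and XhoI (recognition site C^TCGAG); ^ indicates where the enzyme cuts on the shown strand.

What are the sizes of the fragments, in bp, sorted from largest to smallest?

SmaI sites (CCCGGG) start at positions 19, 83, 95.
SmaI cuts after base 3 of each site, so after positions 21, 85, 97.
The XhoI site (CTCGAG) starts at position 150.
XhoI cuts after the first base of each site, so after position 150.
Combined cut positions: 21, 85, 97, 150.
Linear molecule, 4 cuts → 5 fragments:
  1–21 → 21 bp
  22–85 → 64 bp
  86–97 → 12 bp
  98–150 → 53 bp
  151–163 → 13 bp
Sorted largest to smallest: 64, 53, 21, 13, 12 bp.

64, 53, 21, 13, 12 bp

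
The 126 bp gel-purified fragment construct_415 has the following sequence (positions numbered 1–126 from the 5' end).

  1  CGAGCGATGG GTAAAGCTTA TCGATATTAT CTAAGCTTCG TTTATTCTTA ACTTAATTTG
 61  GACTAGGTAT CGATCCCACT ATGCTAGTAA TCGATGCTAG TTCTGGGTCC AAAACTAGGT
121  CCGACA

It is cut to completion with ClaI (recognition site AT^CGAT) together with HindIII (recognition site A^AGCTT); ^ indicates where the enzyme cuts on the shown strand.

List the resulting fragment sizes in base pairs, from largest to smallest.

37, 35, 21, 14, 12, 7 bp

ClaI sites (ATCGAT) start at positions 20, 69, 90.
ClaI cuts after base 2 of each site, so after positions 21, 70, 91.
HindIII sites (AAGCTT) start at positions 14, 33.
HindIII cuts after the first base of each site, so after positions 14, 33.
Combined cut positions: 14, 21, 33, 70, 91.
Linear molecule, 5 cuts → 6 fragments:
  1–14 → 14 bp
  15–21 → 7 bp
  22–33 → 12 bp
  34–70 → 37 bp
  71–91 → 21 bp
  92–126 → 35 bp
Sorted largest to smallest: 37, 35, 21, 14, 12, 7 bp.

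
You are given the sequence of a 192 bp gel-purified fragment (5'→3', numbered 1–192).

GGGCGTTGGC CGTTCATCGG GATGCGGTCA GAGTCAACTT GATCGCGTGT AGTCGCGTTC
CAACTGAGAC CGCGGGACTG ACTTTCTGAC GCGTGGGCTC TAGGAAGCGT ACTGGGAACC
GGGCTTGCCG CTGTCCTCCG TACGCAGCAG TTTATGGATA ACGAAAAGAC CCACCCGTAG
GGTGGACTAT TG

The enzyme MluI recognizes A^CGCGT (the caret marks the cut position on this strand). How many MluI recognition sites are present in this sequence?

1

ACGCGT occurs starting at position 89.
MluI cuts at 1 site.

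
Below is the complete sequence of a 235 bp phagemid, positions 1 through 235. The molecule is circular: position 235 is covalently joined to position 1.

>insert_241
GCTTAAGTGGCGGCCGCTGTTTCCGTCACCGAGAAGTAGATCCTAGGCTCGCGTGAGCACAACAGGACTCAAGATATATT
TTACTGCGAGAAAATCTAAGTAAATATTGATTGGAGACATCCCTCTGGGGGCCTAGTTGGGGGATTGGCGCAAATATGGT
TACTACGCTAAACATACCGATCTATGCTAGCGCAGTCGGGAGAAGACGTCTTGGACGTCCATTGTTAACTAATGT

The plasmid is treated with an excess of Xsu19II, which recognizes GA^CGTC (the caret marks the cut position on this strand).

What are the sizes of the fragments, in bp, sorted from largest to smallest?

226, 9 bp

Xsu19II sites (GACGTC) start at positions 205, 214.
Xsu19II cuts after base 2 of each site, so after positions 206, 215.
Circular molecule, 2 cuts → 2 fragments:
  207–215 → 9 bp
  216–235 then 1–206 → 20 + 206 = 226 bp
Sorted largest to smallest: 226, 9 bp.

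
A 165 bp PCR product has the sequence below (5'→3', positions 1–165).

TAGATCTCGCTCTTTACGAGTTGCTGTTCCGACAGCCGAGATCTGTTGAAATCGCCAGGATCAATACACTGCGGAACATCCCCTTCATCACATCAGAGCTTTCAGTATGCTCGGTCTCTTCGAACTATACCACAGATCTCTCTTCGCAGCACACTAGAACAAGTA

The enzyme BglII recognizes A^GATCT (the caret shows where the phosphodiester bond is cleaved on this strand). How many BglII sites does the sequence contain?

AGATCT occurs starting at positions 2, 39, 134.
BglII cuts at 3 sites.

3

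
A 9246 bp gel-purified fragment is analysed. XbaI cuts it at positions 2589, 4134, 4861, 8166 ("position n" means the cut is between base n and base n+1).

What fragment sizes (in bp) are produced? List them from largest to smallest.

Linear molecule, 4 cuts → 5 fragments:
  2589 − 0 = 2589 bp
  4134 − 2589 = 1545 bp
  4861 − 4134 = 727 bp
  8166 − 4861 = 3305 bp
  9246 − 8166 = 1080 bp
Sorted largest to smallest: 3305, 2589, 1545, 1080, 727 bp.

3305, 2589, 1545, 1080, 727 bp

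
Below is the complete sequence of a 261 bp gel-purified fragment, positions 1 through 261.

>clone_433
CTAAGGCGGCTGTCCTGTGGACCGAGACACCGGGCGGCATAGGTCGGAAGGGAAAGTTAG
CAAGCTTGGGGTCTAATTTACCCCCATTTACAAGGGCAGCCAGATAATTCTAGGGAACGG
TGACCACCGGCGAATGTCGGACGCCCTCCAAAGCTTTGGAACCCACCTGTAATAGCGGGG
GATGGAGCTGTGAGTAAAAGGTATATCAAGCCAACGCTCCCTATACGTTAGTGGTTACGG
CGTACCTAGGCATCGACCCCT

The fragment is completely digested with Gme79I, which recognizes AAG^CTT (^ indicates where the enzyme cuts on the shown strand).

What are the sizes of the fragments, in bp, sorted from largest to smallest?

108, 89, 64 bp

Gme79I sites (AAGCTT) start at positions 62, 151.
Gme79I cuts after base 3 of each site, so after positions 64, 153.
Linear molecule, 2 cuts → 3 fragments:
  1–64 → 64 bp
  65–153 → 89 bp
  154–261 → 108 bp
Sorted largest to smallest: 108, 89, 64 bp.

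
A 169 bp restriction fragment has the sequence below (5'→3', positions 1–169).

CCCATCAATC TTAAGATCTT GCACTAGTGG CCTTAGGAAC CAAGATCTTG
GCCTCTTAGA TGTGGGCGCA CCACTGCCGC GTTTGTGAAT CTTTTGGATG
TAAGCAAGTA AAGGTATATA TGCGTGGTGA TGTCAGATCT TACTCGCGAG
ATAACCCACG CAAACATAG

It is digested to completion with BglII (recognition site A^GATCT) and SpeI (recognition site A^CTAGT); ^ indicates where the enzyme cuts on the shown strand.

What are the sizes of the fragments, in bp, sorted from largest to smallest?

92, 34, 20, 14, 9 bp

BglII sites (AGATCT) start at positions 14, 43, 135.
BglII cuts after the first base of each site, so after positions 14, 43, 135.
The SpeI site (ACTAGT) starts at position 23.
SpeI cuts after the first base of each site, so after position 23.
Combined cut positions: 14, 23, 43, 135.
Linear molecule, 4 cuts → 5 fragments:
  1–14 → 14 bp
  15–23 → 9 bp
  24–43 → 20 bp
  44–135 → 92 bp
  136–169 → 34 bp
Sorted largest to smallest: 92, 34, 20, 14, 9 bp.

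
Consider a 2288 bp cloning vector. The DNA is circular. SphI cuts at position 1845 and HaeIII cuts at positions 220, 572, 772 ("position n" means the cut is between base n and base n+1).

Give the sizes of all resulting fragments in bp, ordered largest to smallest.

1073, 663, 352, 200 bp

Combined cut positions (sorted): 220, 572, 772, 1845.
Circular molecule, 4 cuts → 4 fragments:
  572 − 220 = 352 bp
  772 − 572 = 200 bp
  1845 − 772 = 1073 bp
  wrap: 2288 − 1845 + 220 = 663 bp
Sorted largest to smallest: 1073, 663, 352, 200 bp.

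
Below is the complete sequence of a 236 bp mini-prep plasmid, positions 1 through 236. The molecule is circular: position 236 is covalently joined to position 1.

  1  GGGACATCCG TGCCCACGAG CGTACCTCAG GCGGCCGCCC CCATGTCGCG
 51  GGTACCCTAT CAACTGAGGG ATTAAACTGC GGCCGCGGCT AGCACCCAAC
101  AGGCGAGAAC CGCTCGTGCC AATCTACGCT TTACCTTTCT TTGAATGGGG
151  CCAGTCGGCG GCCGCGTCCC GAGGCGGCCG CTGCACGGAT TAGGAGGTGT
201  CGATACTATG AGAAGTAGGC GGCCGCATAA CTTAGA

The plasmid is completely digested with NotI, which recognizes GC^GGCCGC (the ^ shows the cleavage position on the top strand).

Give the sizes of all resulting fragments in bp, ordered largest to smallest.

79, 48, 48, 45, 16 bp

NotI sites (GCGGCCGC) start at positions 31, 79, 158, 174, 219.
NotI cuts after base 2 of each site, so after positions 32, 80, 159, 175, 220.
Circular molecule, 5 cuts → 5 fragments:
  33–80 → 48 bp
  81–159 → 79 bp
  160–175 → 16 bp
  176–220 → 45 bp
  221–236 then 1–32 → 16 + 32 = 48 bp
Sorted largest to smallest: 79, 48, 48, 45, 16 bp.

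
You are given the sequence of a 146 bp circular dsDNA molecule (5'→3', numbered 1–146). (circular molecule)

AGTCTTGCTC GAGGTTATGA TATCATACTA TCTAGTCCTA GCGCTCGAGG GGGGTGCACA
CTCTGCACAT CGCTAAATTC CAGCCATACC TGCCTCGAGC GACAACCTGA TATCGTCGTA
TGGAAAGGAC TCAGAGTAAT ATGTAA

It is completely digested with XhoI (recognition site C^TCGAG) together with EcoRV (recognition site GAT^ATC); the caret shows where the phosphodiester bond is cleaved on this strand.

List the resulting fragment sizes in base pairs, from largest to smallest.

XhoI sites (CTCGAG) start at positions 8, 44, 94.
XhoI cuts after the first base of each site, so after positions 8, 44, 94.
EcoRV sites (GATATC) start at positions 19, 109.
EcoRV cuts after base 3 of each site, so after positions 21, 111.
Combined cut positions: 8, 21, 44, 94, 111.
Circular molecule, 5 cuts → 5 fragments:
  9–21 → 13 bp
  22–44 → 23 bp
  45–94 → 50 bp
  95–111 → 17 bp
  112–146 then 1–8 → 35 + 8 = 43 bp
Sorted largest to smallest: 50, 43, 23, 17, 13 bp.

50, 43, 23, 17, 13 bp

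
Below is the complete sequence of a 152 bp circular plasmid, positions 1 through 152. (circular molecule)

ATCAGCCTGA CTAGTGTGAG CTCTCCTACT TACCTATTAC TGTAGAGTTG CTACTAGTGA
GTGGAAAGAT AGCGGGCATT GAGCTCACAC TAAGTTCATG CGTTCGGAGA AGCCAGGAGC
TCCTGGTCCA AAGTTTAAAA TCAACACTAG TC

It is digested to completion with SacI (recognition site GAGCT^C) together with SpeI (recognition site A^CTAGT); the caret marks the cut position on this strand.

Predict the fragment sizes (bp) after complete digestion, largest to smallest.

SacI sites (GAGCTC) start at positions 18, 81, 117.
SacI cuts after base 5 of each site (before the last base), so after positions 22, 85, 121.
SpeI sites (ACTAGT) start at positions 10, 53, 146.
SpeI cuts after the first base of each site, so after positions 10, 53, 146.
Combined cut positions: 10, 22, 53, 85, 121, 146.
Circular molecule, 6 cuts → 6 fragments:
  11–22 → 12 bp
  23–53 → 31 bp
  54–85 → 32 bp
  86–121 → 36 bp
  122–146 → 25 bp
  147–152 then 1–10 → 6 + 10 = 16 bp
Sorted largest to smallest: 36, 32, 31, 25, 16, 12 bp.

36, 32, 31, 25, 16, 12 bp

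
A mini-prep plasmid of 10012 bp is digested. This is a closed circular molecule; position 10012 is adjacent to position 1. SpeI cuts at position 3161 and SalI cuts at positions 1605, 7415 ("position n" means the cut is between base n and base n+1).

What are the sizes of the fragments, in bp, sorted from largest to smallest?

4254, 4202, 1556 bp

Combined cut positions (sorted): 1605, 3161, 7415.
Circular molecule, 3 cuts → 3 fragments:
  3161 − 1605 = 1556 bp
  7415 − 3161 = 4254 bp
  wrap: 10012 − 7415 + 1605 = 4202 bp
Sorted largest to smallest: 4254, 4202, 1556 bp.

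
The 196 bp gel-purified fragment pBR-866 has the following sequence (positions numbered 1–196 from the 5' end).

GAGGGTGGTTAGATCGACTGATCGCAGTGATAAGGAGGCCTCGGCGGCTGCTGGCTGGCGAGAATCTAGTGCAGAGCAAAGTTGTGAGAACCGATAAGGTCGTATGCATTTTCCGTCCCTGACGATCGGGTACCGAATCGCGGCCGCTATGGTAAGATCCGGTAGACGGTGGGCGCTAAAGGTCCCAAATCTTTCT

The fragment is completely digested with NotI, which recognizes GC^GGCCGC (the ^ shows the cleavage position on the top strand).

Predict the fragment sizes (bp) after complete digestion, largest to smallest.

141, 55 bp

The NotI site (GCGGCCGC) starts at position 140.
NotI cuts after base 2 of each site, so after position 141.
Linear molecule, 1 cut → 2 fragments:
  1–141 → 141 bp
  142–196 → 55 bp
Sorted largest to smallest: 141, 55 bp.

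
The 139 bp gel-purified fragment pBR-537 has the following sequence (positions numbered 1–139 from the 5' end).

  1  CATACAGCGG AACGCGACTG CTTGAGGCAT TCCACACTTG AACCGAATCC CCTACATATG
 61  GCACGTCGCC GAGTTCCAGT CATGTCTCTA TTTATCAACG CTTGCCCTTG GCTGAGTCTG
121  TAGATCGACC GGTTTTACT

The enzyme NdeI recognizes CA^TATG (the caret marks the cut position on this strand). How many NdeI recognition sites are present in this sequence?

CATATG occurs starting at position 55.
NdeI cuts at 1 site.

1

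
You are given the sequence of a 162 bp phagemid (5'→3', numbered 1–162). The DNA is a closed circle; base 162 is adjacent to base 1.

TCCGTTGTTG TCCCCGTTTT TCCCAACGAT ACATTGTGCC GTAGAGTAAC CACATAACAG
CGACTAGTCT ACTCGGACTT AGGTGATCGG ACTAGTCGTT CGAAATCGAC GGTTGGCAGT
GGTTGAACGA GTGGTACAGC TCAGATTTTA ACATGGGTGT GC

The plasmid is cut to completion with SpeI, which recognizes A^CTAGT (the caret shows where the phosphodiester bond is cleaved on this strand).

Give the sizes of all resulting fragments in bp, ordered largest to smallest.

SpeI sites (ACTAGT) start at positions 63, 91.
SpeI cuts after the first base of each site, so after positions 63, 91.
Circular molecule, 2 cuts → 2 fragments:
  64–91 → 28 bp
  92–162 then 1–63 → 71 + 63 = 134 bp
Sorted largest to smallest: 134, 28 bp.

134, 28 bp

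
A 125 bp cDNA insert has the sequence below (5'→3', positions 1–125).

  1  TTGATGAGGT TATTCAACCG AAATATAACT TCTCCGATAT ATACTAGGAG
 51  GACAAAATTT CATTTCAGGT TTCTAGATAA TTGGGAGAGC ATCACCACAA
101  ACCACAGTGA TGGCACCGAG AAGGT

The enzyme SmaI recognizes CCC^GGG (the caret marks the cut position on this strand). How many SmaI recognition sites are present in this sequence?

No occurrence of CCCGGG is present in the sequence.
SmaI does not cut: 0 sites.

0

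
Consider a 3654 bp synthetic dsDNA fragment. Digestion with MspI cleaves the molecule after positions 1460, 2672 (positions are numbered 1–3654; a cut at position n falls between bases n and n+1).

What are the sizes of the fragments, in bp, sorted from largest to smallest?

Linear molecule, 2 cuts → 3 fragments:
  1460 − 0 = 1460 bp
  2672 − 1460 = 1212 bp
  3654 − 2672 = 982 bp
Sorted largest to smallest: 1460, 1212, 982 bp.

1460, 1212, 982 bp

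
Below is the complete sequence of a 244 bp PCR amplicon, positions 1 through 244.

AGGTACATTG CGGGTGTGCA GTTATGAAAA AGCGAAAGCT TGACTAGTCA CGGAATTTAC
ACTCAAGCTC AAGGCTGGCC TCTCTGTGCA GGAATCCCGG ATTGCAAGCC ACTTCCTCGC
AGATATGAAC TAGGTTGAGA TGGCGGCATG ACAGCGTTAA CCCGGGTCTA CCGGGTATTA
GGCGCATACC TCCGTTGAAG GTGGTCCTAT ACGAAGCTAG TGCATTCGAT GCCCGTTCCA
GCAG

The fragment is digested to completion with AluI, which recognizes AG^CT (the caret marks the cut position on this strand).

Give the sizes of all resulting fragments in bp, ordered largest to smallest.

149, 38, 29, 28 bp

AluI sites (AGCT) start at positions 37, 66, 215.
AluI cuts after base 2 of each site, so after positions 38, 67, 216.
Linear molecule, 3 cuts → 4 fragments:
  1–38 → 38 bp
  39–67 → 29 bp
  68–216 → 149 bp
  217–244 → 28 bp
Sorted largest to smallest: 149, 38, 29, 28 bp.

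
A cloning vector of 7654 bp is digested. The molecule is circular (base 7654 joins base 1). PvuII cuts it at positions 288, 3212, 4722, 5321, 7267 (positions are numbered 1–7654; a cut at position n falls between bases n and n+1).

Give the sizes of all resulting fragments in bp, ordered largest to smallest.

2924, 1946, 1510, 675, 599 bp

Circular molecule, 5 cuts → 5 fragments:
  3212 − 288 = 2924 bp
  4722 − 3212 = 1510 bp
  5321 − 4722 = 599 bp
  7267 − 5321 = 1946 bp
  wrap: 7654 − 7267 + 288 = 675 bp
Sorted largest to smallest: 2924, 1946, 1510, 675, 599 bp.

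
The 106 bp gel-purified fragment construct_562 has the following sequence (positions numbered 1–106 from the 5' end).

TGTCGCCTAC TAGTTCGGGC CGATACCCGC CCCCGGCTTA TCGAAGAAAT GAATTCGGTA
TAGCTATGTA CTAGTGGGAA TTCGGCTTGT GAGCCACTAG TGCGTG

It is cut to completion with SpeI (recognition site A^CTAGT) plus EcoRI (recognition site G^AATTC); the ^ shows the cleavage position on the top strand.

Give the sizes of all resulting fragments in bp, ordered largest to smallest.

42, 19, 18, 10, 9, 8 bp

SpeI sites (ACTAGT) start at positions 9, 70, 96.
SpeI cuts after the first base of each site, so after positions 9, 70, 96.
EcoRI sites (GAATTC) start at positions 51, 78.
EcoRI cuts after the first base of each site, so after positions 51, 78.
Combined cut positions: 9, 51, 70, 78, 96.
Linear molecule, 5 cuts → 6 fragments:
  1–9 → 9 bp
  10–51 → 42 bp
  52–70 → 19 bp
  71–78 → 8 bp
  79–96 → 18 bp
  97–106 → 10 bp
Sorted largest to smallest: 42, 19, 18, 10, 9, 8 bp.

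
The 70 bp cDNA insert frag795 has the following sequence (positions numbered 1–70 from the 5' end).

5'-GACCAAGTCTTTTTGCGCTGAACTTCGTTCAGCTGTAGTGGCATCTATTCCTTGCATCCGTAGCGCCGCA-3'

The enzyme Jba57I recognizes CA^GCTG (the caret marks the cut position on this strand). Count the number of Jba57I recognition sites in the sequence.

CAGCTG occurs starting at position 30.
Jba57I cuts at 1 site.

1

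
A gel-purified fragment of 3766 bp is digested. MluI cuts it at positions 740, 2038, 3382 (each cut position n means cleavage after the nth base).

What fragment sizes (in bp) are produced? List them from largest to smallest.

1344, 1298, 740, 384 bp

Linear molecule, 3 cuts → 4 fragments:
  740 − 0 = 740 bp
  2038 − 740 = 1298 bp
  3382 − 2038 = 1344 bp
  3766 − 3382 = 384 bp
Sorted largest to smallest: 1344, 1298, 740, 384 bp.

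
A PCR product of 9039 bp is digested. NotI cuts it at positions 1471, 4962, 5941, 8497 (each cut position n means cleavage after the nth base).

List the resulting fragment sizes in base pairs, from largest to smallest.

Linear molecule, 4 cuts → 5 fragments:
  1471 − 0 = 1471 bp
  4962 − 1471 = 3491 bp
  5941 − 4962 = 979 bp
  8497 − 5941 = 2556 bp
  9039 − 8497 = 542 bp
Sorted largest to smallest: 3491, 2556, 1471, 979, 542 bp.

3491, 2556, 1471, 979, 542 bp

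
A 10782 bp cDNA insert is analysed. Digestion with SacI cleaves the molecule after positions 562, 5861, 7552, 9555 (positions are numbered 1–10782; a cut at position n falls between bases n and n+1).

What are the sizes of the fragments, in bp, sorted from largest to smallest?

5299, 2003, 1691, 1227, 562 bp

Linear molecule, 4 cuts → 5 fragments:
  562 − 0 = 562 bp
  5861 − 562 = 5299 bp
  7552 − 5861 = 1691 bp
  9555 − 7552 = 2003 bp
  10782 − 9555 = 1227 bp
Sorted largest to smallest: 5299, 2003, 1691, 1227, 562 bp.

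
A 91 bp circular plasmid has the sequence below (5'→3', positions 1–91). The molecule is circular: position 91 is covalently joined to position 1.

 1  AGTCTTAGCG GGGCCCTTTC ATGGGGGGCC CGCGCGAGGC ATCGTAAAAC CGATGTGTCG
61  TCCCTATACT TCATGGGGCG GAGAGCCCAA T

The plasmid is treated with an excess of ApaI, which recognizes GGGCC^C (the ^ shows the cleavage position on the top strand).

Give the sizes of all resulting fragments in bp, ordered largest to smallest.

ApaI sites (GGGCCC) start at positions 11, 26.
ApaI cuts after base 5 of each site (before the last base), so after positions 15, 30.
Circular molecule, 2 cuts → 2 fragments:
  16–30 → 15 bp
  31–91 then 1–15 → 61 + 15 = 76 bp
Sorted largest to smallest: 76, 15 bp.

76, 15 bp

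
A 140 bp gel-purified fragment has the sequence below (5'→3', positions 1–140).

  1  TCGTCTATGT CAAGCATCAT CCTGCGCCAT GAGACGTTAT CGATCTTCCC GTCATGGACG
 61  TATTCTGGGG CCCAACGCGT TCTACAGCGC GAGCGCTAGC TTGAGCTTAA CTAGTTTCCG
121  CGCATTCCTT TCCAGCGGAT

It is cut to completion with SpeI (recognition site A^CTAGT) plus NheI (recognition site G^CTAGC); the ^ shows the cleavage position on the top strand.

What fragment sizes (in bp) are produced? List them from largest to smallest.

95, 30, 15 bp

The SpeI site (ACTAGT) starts at position 110.
SpeI cuts after the first base of each site, so after position 110.
The NheI site (GCTAGC) starts at position 95.
NheI cuts after the first base of each site, so after position 95.
Combined cut positions: 95, 110.
Linear molecule, 2 cuts → 3 fragments:
  1–95 → 95 bp
  96–110 → 15 bp
  111–140 → 30 bp
Sorted largest to smallest: 95, 30, 15 bp.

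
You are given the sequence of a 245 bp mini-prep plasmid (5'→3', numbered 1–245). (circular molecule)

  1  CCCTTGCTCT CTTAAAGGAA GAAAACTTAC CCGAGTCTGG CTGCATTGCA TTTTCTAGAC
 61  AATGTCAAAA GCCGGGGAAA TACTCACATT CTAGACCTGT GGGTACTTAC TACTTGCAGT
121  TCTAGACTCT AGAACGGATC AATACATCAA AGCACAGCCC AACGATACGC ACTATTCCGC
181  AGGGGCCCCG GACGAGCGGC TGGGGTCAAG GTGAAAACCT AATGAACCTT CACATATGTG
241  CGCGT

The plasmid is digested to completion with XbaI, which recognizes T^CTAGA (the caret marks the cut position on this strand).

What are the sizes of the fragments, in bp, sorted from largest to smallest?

171, 36, 31, 7 bp

XbaI sites (TCTAGA) start at positions 54, 90, 121, 128.
XbaI cuts after the first base of each site, so after positions 54, 90, 121, 128.
Circular molecule, 4 cuts → 4 fragments:
  55–90 → 36 bp
  91–121 → 31 bp
  122–128 → 7 bp
  129–245 then 1–54 → 117 + 54 = 171 bp
Sorted largest to smallest: 171, 36, 31, 7 bp.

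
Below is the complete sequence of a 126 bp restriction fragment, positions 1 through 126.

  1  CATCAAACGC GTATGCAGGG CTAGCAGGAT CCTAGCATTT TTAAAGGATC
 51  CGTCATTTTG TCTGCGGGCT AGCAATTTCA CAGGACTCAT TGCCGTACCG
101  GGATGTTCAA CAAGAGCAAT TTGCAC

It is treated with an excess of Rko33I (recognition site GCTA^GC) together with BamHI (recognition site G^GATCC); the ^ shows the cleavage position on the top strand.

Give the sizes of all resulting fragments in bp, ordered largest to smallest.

Rko33I sites (GCTAGC) start at positions 20, 68.
Rko33I cuts after base 4 of each site, so after positions 23, 71.
BamHI sites (GGATCC) start at positions 27, 46.
BamHI cuts after the first base of each site, so after positions 27, 46.
Combined cut positions: 23, 27, 46, 71.
Linear molecule, 4 cuts → 5 fragments:
  1–23 → 23 bp
  24–27 → 4 bp
  28–46 → 19 bp
  47–71 → 25 bp
  72–126 → 55 bp
Sorted largest to smallest: 55, 25, 23, 19, 4 bp.

55, 25, 23, 19, 4 bp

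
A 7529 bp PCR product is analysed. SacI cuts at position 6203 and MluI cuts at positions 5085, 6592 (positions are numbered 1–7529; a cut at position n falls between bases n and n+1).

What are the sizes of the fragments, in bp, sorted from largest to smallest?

5085, 1118, 937, 389 bp

Combined cut positions (sorted): 5085, 6203, 6592.
Linear molecule, 3 cuts → 4 fragments:
  5085 − 0 = 5085 bp
  6203 − 5085 = 1118 bp
  6592 − 6203 = 389 bp
  7529 − 6592 = 937 bp
Sorted largest to smallest: 5085, 1118, 937, 389 bp.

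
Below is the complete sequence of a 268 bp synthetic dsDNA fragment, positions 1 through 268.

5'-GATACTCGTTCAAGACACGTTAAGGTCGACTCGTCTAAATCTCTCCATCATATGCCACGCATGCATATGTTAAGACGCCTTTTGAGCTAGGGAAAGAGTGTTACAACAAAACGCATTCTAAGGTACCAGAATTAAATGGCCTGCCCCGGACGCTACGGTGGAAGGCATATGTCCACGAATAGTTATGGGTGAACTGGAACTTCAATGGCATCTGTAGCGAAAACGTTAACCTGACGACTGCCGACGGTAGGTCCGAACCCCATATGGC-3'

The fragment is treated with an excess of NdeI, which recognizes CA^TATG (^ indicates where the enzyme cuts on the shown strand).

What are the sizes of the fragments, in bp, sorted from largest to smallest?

NdeI sites (CATATG) start at positions 49, 64, 166, 261.
NdeI cuts after base 2 of each site, so after positions 50, 65, 167, 262.
Linear molecule, 4 cuts → 5 fragments:
  1–50 → 50 bp
  51–65 → 15 bp
  66–167 → 102 bp
  168–262 → 95 bp
  263–268 → 6 bp
Sorted largest to smallest: 102, 95, 50, 15, 6 bp.

102, 95, 50, 15, 6 bp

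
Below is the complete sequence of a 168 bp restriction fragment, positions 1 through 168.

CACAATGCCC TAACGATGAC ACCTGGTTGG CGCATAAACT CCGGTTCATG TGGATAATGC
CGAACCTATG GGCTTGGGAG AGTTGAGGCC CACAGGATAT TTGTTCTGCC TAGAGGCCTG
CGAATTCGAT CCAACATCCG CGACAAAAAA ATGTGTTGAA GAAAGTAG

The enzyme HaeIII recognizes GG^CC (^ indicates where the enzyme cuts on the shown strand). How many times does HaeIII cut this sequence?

2

GGCC occurs starting at positions 87, 115.
HaeIII cuts at 2 sites.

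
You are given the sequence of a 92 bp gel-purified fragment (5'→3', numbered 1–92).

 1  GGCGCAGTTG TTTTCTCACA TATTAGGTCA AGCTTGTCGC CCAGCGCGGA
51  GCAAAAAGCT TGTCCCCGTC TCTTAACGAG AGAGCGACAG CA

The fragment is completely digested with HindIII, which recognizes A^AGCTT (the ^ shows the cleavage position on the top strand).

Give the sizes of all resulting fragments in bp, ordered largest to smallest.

HindIII sites (AAGCTT) start at positions 30, 56.
HindIII cuts after the first base of each site, so after positions 30, 56.
Linear molecule, 2 cuts → 3 fragments:
  1–30 → 30 bp
  31–56 → 26 bp
  57–92 → 36 bp
Sorted largest to smallest: 36, 30, 26 bp.

36, 30, 26 bp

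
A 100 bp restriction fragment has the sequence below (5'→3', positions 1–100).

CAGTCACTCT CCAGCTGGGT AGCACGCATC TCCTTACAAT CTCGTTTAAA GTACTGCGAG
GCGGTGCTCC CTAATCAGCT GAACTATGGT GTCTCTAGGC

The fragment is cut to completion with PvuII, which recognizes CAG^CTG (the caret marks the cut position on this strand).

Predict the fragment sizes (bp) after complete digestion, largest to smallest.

PvuII sites (CAGCTG) start at positions 12, 76.
PvuII cuts after base 3 of each site, so after positions 14, 78.
Linear molecule, 2 cuts → 3 fragments:
  1–14 → 14 bp
  15–78 → 64 bp
  79–100 → 22 bp
Sorted largest to smallest: 64, 22, 14 bp.

64, 22, 14 bp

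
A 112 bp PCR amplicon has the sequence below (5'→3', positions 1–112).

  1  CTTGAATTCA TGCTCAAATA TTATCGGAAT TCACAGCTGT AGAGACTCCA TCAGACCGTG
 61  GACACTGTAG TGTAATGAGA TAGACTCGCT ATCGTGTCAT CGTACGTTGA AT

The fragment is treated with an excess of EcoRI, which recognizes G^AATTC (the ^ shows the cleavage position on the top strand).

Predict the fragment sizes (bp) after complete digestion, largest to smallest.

85, 23, 4 bp

EcoRI sites (GAATTC) start at positions 4, 27.
EcoRI cuts after the first base of each site, so after positions 4, 27.
Linear molecule, 2 cuts → 3 fragments:
  1–4 → 4 bp
  5–27 → 23 bp
  28–112 → 85 bp
Sorted largest to smallest: 85, 23, 4 bp.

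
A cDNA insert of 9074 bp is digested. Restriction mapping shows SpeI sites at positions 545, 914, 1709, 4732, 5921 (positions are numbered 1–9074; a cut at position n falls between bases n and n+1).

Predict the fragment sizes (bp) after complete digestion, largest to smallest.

3153, 3023, 1189, 795, 545, 369 bp

Linear molecule, 5 cuts → 6 fragments:
  545 − 0 = 545 bp
  914 − 545 = 369 bp
  1709 − 914 = 795 bp
  4732 − 1709 = 3023 bp
  5921 − 4732 = 1189 bp
  9074 − 5921 = 3153 bp
Sorted largest to smallest: 3153, 3023, 1189, 795, 545, 369 bp.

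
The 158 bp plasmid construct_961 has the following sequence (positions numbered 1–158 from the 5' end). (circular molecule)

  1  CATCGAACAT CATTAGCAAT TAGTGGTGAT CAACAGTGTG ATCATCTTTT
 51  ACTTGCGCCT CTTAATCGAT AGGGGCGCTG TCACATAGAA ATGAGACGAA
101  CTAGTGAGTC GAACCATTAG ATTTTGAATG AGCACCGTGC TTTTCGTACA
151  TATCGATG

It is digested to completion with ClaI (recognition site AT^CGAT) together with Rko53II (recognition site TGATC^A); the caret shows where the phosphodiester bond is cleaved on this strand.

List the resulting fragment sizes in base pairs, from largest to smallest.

ClaI sites (ATCGAT) start at positions 65, 152.
ClaI cuts after base 2 of each site, so after positions 66, 153.
Rko53II sites (TGATCA) start at positions 27, 39.
Rko53II cuts after base 5 of each site (before the last base), so after positions 31, 43.
Combined cut positions: 31, 43, 66, 153.
Circular molecule, 4 cuts → 4 fragments:
  32–43 → 12 bp
  44–66 → 23 bp
  67–153 → 87 bp
  154–158 then 1–31 → 5 + 31 = 36 bp
Sorted largest to smallest: 87, 36, 23, 12 bp.

87, 36, 23, 12 bp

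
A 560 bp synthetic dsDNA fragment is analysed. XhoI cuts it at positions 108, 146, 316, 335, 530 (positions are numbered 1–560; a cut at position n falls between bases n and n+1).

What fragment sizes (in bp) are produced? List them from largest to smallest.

195, 170, 108, 38, 30, 19 bp

Linear molecule, 5 cuts → 6 fragments:
  108 − 0 = 108 bp
  146 − 108 = 38 bp
  316 − 146 = 170 bp
  335 − 316 = 19 bp
  530 − 335 = 195 bp
  560 − 530 = 30 bp
Sorted largest to smallest: 195, 170, 108, 38, 30, 19 bp.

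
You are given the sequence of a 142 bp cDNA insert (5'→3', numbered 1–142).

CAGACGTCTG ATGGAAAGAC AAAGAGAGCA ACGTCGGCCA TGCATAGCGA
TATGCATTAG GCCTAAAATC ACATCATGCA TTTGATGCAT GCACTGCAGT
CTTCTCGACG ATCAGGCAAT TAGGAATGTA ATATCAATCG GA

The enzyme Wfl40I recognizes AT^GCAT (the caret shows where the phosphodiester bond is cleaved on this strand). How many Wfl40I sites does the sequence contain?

4

ATGCAT occurs starting at positions 40, 52, 76, 85.
Wfl40I cuts at 4 sites.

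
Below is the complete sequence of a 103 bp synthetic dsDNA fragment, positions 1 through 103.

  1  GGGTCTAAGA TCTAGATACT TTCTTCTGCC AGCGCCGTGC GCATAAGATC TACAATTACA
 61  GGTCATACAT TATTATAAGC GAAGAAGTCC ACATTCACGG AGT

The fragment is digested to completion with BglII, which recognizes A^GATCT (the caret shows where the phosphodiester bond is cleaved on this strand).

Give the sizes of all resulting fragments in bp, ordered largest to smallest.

BglII sites (AGATCT) start at positions 8, 46.
BglII cuts after the first base of each site, so after positions 8, 46.
Linear molecule, 2 cuts → 3 fragments:
  1–8 → 8 bp
  9–46 → 38 bp
  47–103 → 57 bp
Sorted largest to smallest: 57, 38, 8 bp.

57, 38, 8 bp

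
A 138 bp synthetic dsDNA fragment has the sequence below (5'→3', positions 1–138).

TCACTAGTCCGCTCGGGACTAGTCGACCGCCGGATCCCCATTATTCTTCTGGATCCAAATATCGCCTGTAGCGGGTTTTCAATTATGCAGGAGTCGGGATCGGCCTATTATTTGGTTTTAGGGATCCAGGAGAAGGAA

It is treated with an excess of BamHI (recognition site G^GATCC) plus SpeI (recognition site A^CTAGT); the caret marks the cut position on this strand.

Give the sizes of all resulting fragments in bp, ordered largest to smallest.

71, 19, 16, 15, 14, 3 bp

BamHI sites (GGATCC) start at positions 32, 51, 122.
BamHI cuts after the first base of each site, so after positions 32, 51, 122.
SpeI sites (ACTAGT) start at positions 3, 18.
SpeI cuts after the first base of each site, so after positions 3, 18.
Combined cut positions: 3, 18, 32, 51, 122.
Linear molecule, 5 cuts → 6 fragments:
  1–3 → 3 bp
  4–18 → 15 bp
  19–32 → 14 bp
  33–51 → 19 bp
  52–122 → 71 bp
  123–138 → 16 bp
Sorted largest to smallest: 71, 19, 16, 15, 14, 3 bp.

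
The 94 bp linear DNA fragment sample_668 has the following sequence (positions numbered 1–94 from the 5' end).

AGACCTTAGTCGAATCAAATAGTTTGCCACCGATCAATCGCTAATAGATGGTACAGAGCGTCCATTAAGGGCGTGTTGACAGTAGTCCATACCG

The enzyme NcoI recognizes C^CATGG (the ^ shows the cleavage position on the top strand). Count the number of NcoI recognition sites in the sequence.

No occurrence of CCATGG is present in the sequence.
NcoI does not cut: 0 sites.

0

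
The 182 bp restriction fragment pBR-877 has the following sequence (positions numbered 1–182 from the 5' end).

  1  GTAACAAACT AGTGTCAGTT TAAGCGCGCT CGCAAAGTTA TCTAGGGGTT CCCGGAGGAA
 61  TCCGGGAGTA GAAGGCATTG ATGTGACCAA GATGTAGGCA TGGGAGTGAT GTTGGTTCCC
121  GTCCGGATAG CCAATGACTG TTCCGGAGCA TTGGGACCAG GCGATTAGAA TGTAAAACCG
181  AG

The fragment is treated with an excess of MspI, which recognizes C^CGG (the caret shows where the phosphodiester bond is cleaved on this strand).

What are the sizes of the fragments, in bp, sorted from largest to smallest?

MspI sites (CCGG) start at positions 52, 62, 123, 143.
MspI cuts after the first base of each site, so after positions 52, 62, 123, 143.
Linear molecule, 4 cuts → 5 fragments:
  1–52 → 52 bp
  53–62 → 10 bp
  63–123 → 61 bp
  124–143 → 20 bp
  144–182 → 39 bp
Sorted largest to smallest: 61, 52, 39, 20, 10 bp.

61, 52, 39, 20, 10 bp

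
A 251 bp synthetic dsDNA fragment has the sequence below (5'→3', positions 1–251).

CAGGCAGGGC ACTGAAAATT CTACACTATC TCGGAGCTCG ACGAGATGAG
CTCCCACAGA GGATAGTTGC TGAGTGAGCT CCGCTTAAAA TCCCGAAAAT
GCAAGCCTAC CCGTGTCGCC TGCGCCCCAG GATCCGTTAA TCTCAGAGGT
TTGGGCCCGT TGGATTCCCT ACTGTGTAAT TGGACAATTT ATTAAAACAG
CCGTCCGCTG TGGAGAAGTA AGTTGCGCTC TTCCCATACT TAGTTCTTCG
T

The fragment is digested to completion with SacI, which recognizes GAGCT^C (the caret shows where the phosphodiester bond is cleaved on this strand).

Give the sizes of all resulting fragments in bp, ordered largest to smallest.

SacI sites (GAGCTC) start at positions 34, 48, 76.
SacI cuts after base 5 of each site (before the last base), so after positions 38, 52, 80.
Linear molecule, 3 cuts → 4 fragments:
  1–38 → 38 bp
  39–52 → 14 bp
  53–80 → 28 bp
  81–251 → 171 bp
Sorted largest to smallest: 171, 38, 28, 14 bp.

171, 38, 28, 14 bp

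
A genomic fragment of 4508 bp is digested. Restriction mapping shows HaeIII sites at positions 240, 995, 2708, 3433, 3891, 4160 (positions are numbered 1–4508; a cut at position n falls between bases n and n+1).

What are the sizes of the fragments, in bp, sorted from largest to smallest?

Linear molecule, 6 cuts → 7 fragments:
  240 − 0 = 240 bp
  995 − 240 = 755 bp
  2708 − 995 = 1713 bp
  3433 − 2708 = 725 bp
  3891 − 3433 = 458 bp
  4160 − 3891 = 269 bp
  4508 − 4160 = 348 bp
Sorted largest to smallest: 1713, 755, 725, 458, 348, 269, 240 bp.

1713, 755, 725, 458, 348, 269, 240 bp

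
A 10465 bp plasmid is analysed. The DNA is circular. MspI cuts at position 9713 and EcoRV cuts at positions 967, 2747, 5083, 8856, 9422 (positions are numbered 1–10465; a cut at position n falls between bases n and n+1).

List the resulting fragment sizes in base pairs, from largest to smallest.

3773, 2336, 1780, 1719, 566, 291 bp

Combined cut positions (sorted): 967, 2747, 5083, 8856, 9422, 9713.
Circular molecule, 6 cuts → 6 fragments:
  2747 − 967 = 1780 bp
  5083 − 2747 = 2336 bp
  8856 − 5083 = 3773 bp
  9422 − 8856 = 566 bp
  9713 − 9422 = 291 bp
  wrap: 10465 − 9713 + 967 = 1719 bp
Sorted largest to smallest: 3773, 2336, 1780, 1719, 566, 291 bp.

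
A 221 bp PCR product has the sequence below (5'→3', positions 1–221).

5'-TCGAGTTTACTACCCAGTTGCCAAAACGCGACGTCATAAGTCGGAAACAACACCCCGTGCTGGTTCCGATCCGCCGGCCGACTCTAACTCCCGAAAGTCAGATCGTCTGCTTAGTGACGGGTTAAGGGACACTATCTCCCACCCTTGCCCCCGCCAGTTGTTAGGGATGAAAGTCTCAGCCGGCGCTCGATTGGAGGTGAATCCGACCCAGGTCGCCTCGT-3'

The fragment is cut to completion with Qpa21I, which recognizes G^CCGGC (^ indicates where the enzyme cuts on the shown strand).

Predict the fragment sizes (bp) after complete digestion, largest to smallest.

Qpa21I sites (GCCGGC) start at positions 73, 179.
Qpa21I cuts after the first base of each site, so after positions 73, 179.
Linear molecule, 2 cuts → 3 fragments:
  1–73 → 73 bp
  74–179 → 106 bp
  180–221 → 42 bp
Sorted largest to smallest: 106, 73, 42 bp.

106, 73, 42 bp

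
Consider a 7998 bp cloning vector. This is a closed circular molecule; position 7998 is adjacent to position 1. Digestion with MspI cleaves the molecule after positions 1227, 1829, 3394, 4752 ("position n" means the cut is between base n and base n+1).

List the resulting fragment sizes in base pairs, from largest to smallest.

4473, 1565, 1358, 602 bp

Circular molecule, 4 cuts → 4 fragments:
  1829 − 1227 = 602 bp
  3394 − 1829 = 1565 bp
  4752 − 3394 = 1358 bp
  wrap: 7998 − 4752 + 1227 = 4473 bp
Sorted largest to smallest: 4473, 1565, 1358, 602 bp.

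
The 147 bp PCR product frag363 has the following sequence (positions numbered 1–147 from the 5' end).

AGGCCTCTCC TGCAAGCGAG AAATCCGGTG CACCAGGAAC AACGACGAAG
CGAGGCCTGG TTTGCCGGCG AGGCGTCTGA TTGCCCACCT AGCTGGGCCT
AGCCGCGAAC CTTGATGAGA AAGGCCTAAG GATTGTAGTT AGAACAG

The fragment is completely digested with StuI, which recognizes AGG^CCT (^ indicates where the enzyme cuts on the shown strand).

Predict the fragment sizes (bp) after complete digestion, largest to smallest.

StuI sites (AGGCCT) start at positions 1, 53, 122.
StuI cuts after base 3 of each site, so after positions 3, 55, 124.
Linear molecule, 3 cuts → 4 fragments:
  1–3 → 3 bp
  4–55 → 52 bp
  56–124 → 69 bp
  125–147 → 23 bp
Sorted largest to smallest: 69, 52, 23, 3 bp.

69, 52, 23, 3 bp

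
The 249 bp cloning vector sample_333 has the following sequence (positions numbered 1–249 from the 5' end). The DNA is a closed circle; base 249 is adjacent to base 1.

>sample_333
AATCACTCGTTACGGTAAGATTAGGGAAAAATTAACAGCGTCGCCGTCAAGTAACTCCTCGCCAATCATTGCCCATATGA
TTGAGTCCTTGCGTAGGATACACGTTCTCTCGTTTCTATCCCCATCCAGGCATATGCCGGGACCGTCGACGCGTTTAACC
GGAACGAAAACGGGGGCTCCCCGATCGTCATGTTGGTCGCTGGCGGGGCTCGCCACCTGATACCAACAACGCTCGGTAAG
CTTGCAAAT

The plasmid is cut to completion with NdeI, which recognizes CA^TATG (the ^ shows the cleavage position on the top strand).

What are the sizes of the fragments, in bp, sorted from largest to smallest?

NdeI sites (CATATG) start at positions 74, 131.
NdeI cuts after base 2 of each site, so after positions 75, 132.
Circular molecule, 2 cuts → 2 fragments:
  76–132 → 57 bp
  133–249 then 1–75 → 117 + 75 = 192 bp
Sorted largest to smallest: 192, 57 bp.

192, 57 bp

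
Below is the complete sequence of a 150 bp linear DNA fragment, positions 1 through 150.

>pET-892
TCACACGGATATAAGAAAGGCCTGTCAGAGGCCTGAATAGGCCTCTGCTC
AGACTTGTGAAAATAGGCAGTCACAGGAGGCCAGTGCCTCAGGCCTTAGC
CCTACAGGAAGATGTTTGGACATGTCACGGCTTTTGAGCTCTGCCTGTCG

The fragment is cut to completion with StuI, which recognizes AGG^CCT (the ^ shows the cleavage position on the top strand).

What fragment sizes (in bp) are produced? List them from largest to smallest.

StuI sites (AGGCCT) start at positions 18, 29, 39, 91.
StuI cuts after base 3 of each site, so after positions 20, 31, 41, 93.
Linear molecule, 4 cuts → 5 fragments:
  1–20 → 20 bp
  21–31 → 11 bp
  32–41 → 10 bp
  42–93 → 52 bp
  94–150 → 57 bp
Sorted largest to smallest: 57, 52, 20, 11, 10 bp.

57, 52, 20, 11, 10 bp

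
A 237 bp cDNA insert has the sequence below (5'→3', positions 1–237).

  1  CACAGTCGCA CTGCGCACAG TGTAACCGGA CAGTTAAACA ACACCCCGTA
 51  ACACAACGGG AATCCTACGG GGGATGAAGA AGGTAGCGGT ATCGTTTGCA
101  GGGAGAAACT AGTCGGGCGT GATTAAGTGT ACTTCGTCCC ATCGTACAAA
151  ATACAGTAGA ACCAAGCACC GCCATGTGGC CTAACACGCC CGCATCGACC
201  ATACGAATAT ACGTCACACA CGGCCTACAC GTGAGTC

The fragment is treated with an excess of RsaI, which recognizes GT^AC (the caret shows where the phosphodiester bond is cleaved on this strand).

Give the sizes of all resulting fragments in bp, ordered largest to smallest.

130, 92, 15 bp

RsaI sites (GTAC) start at positions 129, 144.
RsaI cuts after base 2 of each site, so after positions 130, 145.
Linear molecule, 2 cuts → 3 fragments:
  1–130 → 130 bp
  131–145 → 15 bp
  146–237 → 92 bp
Sorted largest to smallest: 130, 92, 15 bp.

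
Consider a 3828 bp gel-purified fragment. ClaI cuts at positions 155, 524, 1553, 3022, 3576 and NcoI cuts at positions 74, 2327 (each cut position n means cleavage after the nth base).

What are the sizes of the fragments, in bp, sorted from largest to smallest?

1029, 774, 695, 554, 369, 252, 81, 74 bp

Combined cut positions (sorted): 74, 155, 524, 1553, 2327, 3022, 3576.
Linear molecule, 7 cuts → 8 fragments:
  74 − 0 = 74 bp
  155 − 74 = 81 bp
  524 − 155 = 369 bp
  1553 − 524 = 1029 bp
  2327 − 1553 = 774 bp
  3022 − 2327 = 695 bp
  3576 − 3022 = 554 bp
  3828 − 3576 = 252 bp
Sorted largest to smallest: 1029, 774, 695, 554, 369, 252, 81, 74 bp.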